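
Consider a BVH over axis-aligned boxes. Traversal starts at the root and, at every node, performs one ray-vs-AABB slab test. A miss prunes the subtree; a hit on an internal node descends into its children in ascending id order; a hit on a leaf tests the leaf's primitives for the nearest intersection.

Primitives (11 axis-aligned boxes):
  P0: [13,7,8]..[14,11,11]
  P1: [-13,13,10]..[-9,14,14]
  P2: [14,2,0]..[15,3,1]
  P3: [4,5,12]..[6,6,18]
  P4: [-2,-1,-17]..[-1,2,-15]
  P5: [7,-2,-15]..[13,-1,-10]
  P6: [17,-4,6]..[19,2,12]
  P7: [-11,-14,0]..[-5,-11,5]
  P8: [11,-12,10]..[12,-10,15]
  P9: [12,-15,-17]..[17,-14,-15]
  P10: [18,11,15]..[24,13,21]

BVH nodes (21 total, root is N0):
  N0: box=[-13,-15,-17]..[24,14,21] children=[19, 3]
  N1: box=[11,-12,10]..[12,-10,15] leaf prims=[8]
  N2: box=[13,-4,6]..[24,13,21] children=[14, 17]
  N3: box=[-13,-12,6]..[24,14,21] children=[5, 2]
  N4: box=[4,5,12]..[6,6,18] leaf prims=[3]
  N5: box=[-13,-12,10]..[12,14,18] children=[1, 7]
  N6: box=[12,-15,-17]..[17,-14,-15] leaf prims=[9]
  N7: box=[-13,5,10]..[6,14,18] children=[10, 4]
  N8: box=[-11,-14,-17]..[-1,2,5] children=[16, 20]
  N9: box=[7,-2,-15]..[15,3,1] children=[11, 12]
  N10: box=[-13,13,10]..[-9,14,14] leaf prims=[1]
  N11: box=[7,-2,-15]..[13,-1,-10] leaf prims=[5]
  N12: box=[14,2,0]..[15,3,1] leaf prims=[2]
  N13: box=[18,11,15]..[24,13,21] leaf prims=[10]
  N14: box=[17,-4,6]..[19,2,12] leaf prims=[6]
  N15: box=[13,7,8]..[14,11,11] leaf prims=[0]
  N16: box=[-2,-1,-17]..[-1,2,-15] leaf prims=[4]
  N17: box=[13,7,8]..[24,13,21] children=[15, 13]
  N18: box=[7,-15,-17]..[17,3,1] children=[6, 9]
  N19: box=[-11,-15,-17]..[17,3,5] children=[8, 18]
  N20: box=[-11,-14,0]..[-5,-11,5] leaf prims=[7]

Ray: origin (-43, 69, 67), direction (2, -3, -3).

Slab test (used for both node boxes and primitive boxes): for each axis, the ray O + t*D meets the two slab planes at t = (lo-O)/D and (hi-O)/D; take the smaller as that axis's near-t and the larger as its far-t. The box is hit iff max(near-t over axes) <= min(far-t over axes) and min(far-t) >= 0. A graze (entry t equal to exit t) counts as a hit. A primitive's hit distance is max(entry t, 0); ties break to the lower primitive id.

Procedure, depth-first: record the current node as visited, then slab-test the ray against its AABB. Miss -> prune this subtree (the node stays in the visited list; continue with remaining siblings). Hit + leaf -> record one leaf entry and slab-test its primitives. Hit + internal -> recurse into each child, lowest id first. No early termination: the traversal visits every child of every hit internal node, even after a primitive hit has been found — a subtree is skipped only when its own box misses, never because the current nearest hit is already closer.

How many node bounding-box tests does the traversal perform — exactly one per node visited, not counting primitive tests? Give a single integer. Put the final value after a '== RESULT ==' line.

Traverse from the root:
N0 x:[15,67/2] y:[55/3,28] z:[46/3,28] -> hit [55/3,28], descend [3, 19]
  N3 x:[15,67/2] y:[55/3,27] z:[46/3,61/3] -> hit [55/3,61/3], descend [2, 5]
    N2 x:[28,67/2] y:[56/3,73/3] z:[46/3,61/3] -> miss, prune
    N5 x:[15,55/2] y:[55/3,27] z:[49/3,19] -> hit [55/3,19], descend [1, 7]
      N1 x:[27,55/2] y:[79/3,27] z:[52/3,19] -> miss, prune
      N7 x:[15,49/2] y:[55/3,64/3] z:[49/3,19] -> hit [55/3,19], descend [4, 10]
        N4 x:[47/2,49/2] y:[21,64/3] z:[49/3,55/3] -> miss, prune
        N10 x:[15,17] y:[55/3,56/3] z:[53/3,19] -> miss, prune
  N19 x:[16,30] y:[22,28] z:[62/3,28] -> hit [22,28], descend [8, 18]
    N8 x:[16,21] y:[67/3,83/3] z:[62/3,28] -> miss, prune
    N18 x:[25,30] y:[22,28] z:[22,28] -> hit [25,28], descend [6, 9]
      N6 x:[55/2,30] y:[83/3,28] z:[82/3,28] -> hit [83/3,28] leaf, test {P9@t=83/3}
      N9 x:[25,29] y:[22,71/3] z:[22,82/3] -> miss, prune

13 AABB tests over nodes [0, 3, 2, 5, 1, 7, 4, 10, 19, 8, 18, 6, 9]; 1 leaf entered; closest P9.

== RESULT ==
13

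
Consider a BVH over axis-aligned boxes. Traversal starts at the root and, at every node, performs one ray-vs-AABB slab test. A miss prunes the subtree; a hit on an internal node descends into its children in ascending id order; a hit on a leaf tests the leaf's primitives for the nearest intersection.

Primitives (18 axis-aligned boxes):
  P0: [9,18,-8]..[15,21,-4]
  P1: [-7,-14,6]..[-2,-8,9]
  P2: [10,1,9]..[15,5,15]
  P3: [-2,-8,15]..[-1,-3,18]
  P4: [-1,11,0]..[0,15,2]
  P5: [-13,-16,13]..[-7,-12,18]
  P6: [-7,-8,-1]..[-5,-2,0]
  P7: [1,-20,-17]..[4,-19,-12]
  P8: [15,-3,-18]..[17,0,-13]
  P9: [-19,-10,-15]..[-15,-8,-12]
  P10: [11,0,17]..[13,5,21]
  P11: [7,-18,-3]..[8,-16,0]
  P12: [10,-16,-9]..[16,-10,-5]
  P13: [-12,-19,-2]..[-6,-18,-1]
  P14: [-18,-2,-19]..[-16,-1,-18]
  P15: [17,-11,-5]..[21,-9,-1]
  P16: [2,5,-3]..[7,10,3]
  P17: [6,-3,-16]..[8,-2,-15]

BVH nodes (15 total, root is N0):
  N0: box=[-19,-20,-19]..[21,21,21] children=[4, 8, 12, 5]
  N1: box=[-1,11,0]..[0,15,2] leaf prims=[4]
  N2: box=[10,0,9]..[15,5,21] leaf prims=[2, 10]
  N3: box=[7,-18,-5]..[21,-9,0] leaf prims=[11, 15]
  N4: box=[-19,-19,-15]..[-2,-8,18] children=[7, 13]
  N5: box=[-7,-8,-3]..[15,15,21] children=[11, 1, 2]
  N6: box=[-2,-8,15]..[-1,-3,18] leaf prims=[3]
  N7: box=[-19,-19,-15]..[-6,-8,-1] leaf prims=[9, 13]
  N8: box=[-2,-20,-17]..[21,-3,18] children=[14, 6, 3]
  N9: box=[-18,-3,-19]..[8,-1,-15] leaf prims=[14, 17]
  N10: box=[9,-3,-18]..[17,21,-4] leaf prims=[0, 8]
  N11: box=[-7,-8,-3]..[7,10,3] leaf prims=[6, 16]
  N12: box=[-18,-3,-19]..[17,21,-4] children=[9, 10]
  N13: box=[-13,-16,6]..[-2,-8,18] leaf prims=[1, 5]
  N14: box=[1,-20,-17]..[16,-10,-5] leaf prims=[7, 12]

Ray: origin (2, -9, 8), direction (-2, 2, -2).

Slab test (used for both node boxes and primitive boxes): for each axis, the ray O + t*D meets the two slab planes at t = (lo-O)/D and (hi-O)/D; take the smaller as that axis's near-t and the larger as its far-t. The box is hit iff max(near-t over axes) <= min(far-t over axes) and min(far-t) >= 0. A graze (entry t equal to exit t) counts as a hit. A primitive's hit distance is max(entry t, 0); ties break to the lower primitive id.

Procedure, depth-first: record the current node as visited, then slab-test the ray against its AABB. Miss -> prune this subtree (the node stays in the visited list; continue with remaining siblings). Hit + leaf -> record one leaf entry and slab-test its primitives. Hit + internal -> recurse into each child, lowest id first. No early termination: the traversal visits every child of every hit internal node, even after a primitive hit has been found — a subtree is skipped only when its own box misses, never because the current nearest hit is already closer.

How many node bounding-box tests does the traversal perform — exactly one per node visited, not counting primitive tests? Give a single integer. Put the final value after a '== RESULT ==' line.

Trace the traversal:
N0 x:[-19/2,21/2] y:[-11/2,15] z:[-13/2,27/2] -> hit [-11/2,21/2], descend [4, 5, 8, 12]
  N4 x:[2,21/2] y:[-5,1/2] z:[-5,23/2] -> miss, prune
  N5 x:[-13/2,9/2] y:[1/2,12] z:[-13/2,11/2] -> hit [1/2,9/2], descend [1, 2, 11]
    N1 x:[1,3/2] y:[10,12] z:[3,4] -> miss, prune
    N2 x:[-13/2,-4] y:[9/2,7] z:[-13/2,-1/2] -> miss, prune
    N11 x:[-5/2,9/2] y:[1/2,19/2] z:[5/2,11/2] -> hit [5/2,9/2] leaf, test {P6(miss), P16(miss)}
  N8 x:[-19/2,2] y:[-11/2,3] z:[-5,25/2] -> hit [-5,2], descend [3, 6, 14]
    N3 x:[-19/2,-5/2] y:[-9/2,0] z:[4,13/2] -> miss, prune
    N6 x:[3/2,2] y:[1/2,3] z:[-5,-7/2] -> miss, prune
    N14 x:[-7,1/2] y:[-11/2,-1/2] z:[13/2,25/2] -> miss, prune
  N12 x:[-15/2,10] y:[3,15] z:[6,27/2] -> hit [6,10], descend [9, 10]
    N9 x:[-3,10] y:[3,4] z:[23/2,27/2] -> miss, prune
    N10 x:[-15/2,-7/2] y:[3,15] z:[6,13] -> miss, prune

Summary -> nodes [0, 4, 5, 1, 2, 11, 8, 3, 6, 14, 12, 9, 10]; box-tests=13; leaf-entries=1; first=miss

== RESULT ==
13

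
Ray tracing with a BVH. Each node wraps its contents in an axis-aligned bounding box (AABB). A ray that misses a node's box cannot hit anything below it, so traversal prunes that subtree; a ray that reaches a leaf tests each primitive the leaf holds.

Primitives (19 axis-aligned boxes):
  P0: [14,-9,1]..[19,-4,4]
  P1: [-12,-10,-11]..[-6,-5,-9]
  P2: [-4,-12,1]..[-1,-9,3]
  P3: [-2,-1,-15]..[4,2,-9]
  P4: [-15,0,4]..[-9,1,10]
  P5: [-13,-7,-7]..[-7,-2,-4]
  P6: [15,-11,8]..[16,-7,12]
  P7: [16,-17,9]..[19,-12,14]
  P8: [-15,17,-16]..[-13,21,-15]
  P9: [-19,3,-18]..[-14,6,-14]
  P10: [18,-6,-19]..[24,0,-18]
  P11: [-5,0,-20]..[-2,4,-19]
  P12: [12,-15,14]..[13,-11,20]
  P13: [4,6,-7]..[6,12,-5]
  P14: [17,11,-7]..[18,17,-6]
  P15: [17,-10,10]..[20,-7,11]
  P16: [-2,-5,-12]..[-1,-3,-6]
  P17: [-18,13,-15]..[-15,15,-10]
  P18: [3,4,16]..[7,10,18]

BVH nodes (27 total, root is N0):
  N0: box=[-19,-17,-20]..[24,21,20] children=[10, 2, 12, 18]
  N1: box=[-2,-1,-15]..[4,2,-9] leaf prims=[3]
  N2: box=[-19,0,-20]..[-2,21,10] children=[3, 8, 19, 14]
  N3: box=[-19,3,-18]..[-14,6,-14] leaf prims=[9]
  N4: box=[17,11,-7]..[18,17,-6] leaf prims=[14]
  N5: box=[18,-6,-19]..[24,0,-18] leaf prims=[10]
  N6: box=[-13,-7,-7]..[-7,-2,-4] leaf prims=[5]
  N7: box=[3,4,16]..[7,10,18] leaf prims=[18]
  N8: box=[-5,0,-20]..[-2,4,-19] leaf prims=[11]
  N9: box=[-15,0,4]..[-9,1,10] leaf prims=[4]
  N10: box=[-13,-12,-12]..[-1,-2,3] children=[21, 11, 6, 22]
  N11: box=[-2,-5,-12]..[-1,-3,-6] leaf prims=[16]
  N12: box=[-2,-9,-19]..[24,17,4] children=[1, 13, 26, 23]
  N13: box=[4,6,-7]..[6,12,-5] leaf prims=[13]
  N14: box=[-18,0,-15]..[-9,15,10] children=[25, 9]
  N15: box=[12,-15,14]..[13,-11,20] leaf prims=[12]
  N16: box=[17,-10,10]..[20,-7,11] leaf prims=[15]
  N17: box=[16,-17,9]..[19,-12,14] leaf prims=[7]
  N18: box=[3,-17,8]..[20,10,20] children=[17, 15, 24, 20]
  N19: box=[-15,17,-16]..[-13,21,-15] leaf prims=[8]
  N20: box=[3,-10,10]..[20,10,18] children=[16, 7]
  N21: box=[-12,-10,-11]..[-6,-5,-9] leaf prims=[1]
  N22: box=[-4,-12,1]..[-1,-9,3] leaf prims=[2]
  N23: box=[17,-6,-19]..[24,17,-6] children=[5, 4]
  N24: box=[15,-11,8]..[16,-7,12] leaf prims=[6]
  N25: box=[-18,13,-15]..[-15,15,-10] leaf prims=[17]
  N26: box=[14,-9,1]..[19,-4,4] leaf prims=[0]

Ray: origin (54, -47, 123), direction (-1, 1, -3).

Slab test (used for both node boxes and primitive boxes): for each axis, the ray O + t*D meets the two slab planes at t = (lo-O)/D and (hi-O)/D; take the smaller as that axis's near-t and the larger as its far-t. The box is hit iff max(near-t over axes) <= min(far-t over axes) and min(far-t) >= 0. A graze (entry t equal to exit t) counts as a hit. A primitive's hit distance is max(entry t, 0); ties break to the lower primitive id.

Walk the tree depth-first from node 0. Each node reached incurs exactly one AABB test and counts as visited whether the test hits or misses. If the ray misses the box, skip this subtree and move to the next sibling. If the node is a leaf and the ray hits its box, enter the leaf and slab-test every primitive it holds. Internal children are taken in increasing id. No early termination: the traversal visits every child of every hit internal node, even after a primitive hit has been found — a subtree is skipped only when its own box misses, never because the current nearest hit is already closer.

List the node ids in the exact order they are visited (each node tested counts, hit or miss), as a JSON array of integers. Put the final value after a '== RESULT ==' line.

Trace the traversal:
N0 x:[30,73] y:[30,68] z:[103/3,143/3] -> hit [103/3,143/3], descend [2, 10, 12, 18]
  N2 x:[56,73] y:[47,68] z:[113/3,143/3] -> miss, prune
  N10 x:[55,67] y:[35,45] z:[40,45] -> miss, prune
  N12 x:[30,56] y:[38,64] z:[119/3,142/3] -> hit [119/3,142/3], descend [1, 13, 23, 26]
    N1 x:[50,56] y:[46,49] z:[44,46] -> miss, prune
    N13 x:[48,50] y:[53,59] z:[128/3,130/3] -> miss, prune
    N23 x:[30,37] y:[41,64] z:[43,142/3] -> miss, prune
    N26 x:[35,40] y:[38,43] z:[119/3,122/3] -> hit [119/3,40] leaf, test {P0@t=119/3}
  N18 x:[34,51] y:[30,57] z:[103/3,115/3] -> hit [103/3,115/3], descend [15, 17, 20, 24]
    N15 x:[41,42] y:[32,36] z:[103/3,109/3] -> miss, prune
    N17 x:[35,38] y:[30,35] z:[109/3,38] -> miss, prune
    N20 x:[34,51] y:[37,57] z:[35,113/3] -> hit [37,113/3], descend [7, 16]
      N7 x:[47,51] y:[51,57] z:[35,107/3] -> miss, prune
      N16 x:[34,37] y:[37,40] z:[112/3,113/3] -> miss, prune
    N24 x:[38,39] y:[36,40] z:[37,115/3] -> hit [38,115/3] leaf, test {P6@t=38}

Visited [0, 2, 10, 12, 1, 13, 23, 26, 18, 15, 17, 20, 7, 16, 24]. Tests: 15 box, 2 leaf. Nearest: P6.

== RESULT ==
[0, 2, 10, 12, 1, 13, 23, 26, 18, 15, 17, 20, 7, 16, 24]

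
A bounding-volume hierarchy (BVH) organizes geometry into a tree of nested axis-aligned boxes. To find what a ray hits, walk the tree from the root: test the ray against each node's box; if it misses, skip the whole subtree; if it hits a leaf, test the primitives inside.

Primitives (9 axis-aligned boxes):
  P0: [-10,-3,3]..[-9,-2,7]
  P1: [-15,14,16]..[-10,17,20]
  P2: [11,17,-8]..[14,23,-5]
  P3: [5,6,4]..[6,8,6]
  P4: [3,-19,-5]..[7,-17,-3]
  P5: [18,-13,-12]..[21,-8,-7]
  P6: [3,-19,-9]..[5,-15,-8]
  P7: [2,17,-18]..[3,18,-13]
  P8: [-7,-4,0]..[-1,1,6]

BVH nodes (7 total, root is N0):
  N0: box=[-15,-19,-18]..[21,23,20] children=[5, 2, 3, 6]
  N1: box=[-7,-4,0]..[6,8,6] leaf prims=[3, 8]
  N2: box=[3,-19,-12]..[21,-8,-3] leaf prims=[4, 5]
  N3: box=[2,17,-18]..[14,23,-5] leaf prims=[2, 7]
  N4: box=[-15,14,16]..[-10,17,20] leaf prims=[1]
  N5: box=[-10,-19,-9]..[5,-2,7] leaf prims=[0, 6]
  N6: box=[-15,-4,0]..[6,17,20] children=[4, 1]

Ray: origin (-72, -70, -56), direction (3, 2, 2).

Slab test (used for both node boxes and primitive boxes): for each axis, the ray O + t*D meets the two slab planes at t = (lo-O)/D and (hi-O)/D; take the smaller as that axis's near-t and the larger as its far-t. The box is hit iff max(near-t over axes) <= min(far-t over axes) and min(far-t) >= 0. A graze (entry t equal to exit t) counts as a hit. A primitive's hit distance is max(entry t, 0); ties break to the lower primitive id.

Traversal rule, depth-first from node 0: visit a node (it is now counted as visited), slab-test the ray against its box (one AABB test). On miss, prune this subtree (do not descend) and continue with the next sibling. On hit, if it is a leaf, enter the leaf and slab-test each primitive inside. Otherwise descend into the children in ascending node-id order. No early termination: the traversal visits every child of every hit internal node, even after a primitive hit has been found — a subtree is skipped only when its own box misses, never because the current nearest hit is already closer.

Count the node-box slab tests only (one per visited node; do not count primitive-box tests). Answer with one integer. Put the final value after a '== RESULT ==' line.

Traverse from the root:
N0 x:[19,31] y:[51/2,93/2] z:[19,38] -> hit [51/2,31], descend [2, 3, 5, 6]
  N2 x:[25,31] y:[51/2,31] z:[22,53/2] -> hit [51/2,53/2] leaf, test {P4@t=51/2, P5(miss)}
  N3 x:[74/3,86/3] y:[87/2,93/2] z:[19,51/2] -> miss, prune
  N5 x:[62/3,77/3] y:[51/2,34] z:[47/2,63/2] -> hit [51/2,77/3] leaf, test {P0(miss), P6(miss)}
  N6 x:[19,26] y:[33,87/2] z:[28,38] -> miss, prune

Visited [0, 2, 3, 5, 6]. Tests: 5 box, 2 leaf. Nearest: P4.

== RESULT ==
5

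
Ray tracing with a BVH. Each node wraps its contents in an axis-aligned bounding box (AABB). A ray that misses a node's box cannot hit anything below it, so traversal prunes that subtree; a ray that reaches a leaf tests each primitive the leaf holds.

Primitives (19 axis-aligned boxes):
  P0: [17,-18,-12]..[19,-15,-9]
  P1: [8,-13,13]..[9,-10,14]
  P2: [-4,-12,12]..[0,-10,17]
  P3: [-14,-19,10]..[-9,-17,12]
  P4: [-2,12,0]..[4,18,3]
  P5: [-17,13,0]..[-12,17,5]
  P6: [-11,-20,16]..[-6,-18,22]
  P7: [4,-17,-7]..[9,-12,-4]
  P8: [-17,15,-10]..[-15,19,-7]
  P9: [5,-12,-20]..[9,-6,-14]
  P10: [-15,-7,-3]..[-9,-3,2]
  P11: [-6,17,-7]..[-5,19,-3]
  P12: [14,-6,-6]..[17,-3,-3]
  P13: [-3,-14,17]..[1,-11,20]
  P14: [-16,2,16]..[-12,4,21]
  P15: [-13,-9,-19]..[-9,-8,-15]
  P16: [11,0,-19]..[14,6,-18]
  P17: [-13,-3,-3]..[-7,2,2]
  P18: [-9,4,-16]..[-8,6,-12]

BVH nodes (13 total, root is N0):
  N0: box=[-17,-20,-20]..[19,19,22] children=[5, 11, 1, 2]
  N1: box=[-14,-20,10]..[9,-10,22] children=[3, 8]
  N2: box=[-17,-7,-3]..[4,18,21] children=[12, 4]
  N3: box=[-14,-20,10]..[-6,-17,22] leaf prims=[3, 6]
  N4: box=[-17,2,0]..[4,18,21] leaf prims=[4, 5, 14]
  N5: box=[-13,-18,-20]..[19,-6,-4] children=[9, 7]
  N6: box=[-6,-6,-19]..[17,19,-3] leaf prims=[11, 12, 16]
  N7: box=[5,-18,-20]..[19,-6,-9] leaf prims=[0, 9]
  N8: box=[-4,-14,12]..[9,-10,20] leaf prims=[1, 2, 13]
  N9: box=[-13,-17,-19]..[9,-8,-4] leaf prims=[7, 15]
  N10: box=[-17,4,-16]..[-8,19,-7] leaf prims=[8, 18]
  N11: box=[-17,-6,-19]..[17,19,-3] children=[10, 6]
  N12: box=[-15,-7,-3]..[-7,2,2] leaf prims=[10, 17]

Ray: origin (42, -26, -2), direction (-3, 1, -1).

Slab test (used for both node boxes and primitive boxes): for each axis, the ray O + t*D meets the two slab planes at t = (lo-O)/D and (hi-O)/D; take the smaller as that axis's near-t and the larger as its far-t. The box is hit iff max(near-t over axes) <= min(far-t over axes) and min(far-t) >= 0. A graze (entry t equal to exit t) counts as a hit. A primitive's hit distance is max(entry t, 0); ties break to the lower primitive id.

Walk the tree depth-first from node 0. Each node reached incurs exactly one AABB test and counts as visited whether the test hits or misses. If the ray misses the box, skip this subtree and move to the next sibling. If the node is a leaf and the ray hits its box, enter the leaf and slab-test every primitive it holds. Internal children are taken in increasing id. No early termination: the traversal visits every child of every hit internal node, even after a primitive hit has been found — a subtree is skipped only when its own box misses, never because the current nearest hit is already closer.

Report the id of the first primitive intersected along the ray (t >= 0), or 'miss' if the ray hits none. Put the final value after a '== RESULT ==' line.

Trace the traversal:
N0 x:[23/3,59/3] y:[6,45] z:[-24,18] -> hit [23/3,18], descend [1, 2, 5, 11]
  N1 x:[11,56/3] y:[6,16] z:[-24,-12] -> miss, prune
  N2 x:[38/3,59/3] y:[19,44] z:[-23,1] -> miss, prune
  N5 x:[23/3,55/3] y:[8,20] z:[2,18] -> hit [8,18], descend [7, 9]
    N7 x:[23/3,37/3] y:[8,20] z:[7,18] -> hit [8,37/3] leaf, test {P0@t=8, P9(miss)}
    N9 x:[11,55/3] y:[9,18] z:[2,17] -> hit [11,17] leaf, test {P7(miss), P15@t=17}
  N11 x:[25/3,59/3] y:[20,45] z:[1,17] -> miss, prune

Visited [0, 1, 2, 5, 7, 9, 11]. Tests: 7 box, 2 leaf. Nearest: P0.

== RESULT ==
0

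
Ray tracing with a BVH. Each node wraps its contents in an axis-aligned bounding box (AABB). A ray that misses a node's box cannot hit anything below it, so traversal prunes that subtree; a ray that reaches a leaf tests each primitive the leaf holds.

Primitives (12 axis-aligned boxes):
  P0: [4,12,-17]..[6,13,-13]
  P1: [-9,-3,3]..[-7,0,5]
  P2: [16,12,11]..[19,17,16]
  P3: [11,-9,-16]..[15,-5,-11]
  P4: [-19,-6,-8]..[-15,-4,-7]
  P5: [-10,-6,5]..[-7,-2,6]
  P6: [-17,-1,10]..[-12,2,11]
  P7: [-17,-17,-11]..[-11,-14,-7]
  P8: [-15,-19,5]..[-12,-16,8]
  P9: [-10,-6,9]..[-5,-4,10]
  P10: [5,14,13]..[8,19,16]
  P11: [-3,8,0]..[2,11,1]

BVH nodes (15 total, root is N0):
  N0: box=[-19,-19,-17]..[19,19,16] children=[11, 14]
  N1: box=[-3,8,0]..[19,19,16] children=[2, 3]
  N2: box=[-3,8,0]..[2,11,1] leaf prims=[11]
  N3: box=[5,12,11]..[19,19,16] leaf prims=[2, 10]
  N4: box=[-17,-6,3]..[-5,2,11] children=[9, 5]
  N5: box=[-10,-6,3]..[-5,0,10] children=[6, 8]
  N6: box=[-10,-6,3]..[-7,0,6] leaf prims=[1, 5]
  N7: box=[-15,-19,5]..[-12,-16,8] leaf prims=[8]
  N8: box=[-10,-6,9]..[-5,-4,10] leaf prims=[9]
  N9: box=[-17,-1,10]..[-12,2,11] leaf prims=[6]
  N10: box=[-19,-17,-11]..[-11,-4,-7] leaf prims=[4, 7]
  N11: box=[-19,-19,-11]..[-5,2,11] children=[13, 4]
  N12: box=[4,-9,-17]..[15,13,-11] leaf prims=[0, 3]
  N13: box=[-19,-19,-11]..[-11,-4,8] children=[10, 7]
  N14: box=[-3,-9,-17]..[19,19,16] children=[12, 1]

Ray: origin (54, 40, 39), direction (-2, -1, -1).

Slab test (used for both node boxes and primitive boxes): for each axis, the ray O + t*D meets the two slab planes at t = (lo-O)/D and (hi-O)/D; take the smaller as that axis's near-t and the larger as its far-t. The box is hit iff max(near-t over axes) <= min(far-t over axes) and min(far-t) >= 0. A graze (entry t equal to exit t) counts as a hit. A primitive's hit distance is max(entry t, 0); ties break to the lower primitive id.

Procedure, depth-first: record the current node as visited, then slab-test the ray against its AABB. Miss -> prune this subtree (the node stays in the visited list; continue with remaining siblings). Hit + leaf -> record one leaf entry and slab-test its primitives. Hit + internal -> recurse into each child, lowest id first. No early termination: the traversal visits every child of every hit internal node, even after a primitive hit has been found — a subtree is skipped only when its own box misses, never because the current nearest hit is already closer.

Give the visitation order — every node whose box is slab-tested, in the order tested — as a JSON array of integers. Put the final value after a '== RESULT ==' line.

Walk:
N0 x:[35/2,73/2] y:[21,59] z:[23,56] -> hit [23,73/2], descend [11, 14]
  N11 x:[59/2,73/2] y:[38,59] z:[28,50] -> miss, prune
  N14 x:[35/2,57/2] y:[21,49] z:[23,56] -> hit [23,57/2], descend [1, 12]
    N1 x:[35/2,57/2] y:[21,32] z:[23,39] -> hit [23,57/2], descend [2, 3]
      N2 x:[26,57/2] y:[29,32] z:[38,39] -> miss, prune
      N3 x:[35/2,49/2] y:[21,28] z:[23,28] -> hit [23,49/2] leaf, test {P2(miss), P10@t=23}
    N12 x:[39/2,25] y:[27,49] z:[50,56] -> miss, prune

7 AABB tests over nodes [0, 11, 14, 1, 2, 3, 12]; 1 leaf entered; closest P10.

== RESULT ==
[0, 11, 14, 1, 2, 3, 12]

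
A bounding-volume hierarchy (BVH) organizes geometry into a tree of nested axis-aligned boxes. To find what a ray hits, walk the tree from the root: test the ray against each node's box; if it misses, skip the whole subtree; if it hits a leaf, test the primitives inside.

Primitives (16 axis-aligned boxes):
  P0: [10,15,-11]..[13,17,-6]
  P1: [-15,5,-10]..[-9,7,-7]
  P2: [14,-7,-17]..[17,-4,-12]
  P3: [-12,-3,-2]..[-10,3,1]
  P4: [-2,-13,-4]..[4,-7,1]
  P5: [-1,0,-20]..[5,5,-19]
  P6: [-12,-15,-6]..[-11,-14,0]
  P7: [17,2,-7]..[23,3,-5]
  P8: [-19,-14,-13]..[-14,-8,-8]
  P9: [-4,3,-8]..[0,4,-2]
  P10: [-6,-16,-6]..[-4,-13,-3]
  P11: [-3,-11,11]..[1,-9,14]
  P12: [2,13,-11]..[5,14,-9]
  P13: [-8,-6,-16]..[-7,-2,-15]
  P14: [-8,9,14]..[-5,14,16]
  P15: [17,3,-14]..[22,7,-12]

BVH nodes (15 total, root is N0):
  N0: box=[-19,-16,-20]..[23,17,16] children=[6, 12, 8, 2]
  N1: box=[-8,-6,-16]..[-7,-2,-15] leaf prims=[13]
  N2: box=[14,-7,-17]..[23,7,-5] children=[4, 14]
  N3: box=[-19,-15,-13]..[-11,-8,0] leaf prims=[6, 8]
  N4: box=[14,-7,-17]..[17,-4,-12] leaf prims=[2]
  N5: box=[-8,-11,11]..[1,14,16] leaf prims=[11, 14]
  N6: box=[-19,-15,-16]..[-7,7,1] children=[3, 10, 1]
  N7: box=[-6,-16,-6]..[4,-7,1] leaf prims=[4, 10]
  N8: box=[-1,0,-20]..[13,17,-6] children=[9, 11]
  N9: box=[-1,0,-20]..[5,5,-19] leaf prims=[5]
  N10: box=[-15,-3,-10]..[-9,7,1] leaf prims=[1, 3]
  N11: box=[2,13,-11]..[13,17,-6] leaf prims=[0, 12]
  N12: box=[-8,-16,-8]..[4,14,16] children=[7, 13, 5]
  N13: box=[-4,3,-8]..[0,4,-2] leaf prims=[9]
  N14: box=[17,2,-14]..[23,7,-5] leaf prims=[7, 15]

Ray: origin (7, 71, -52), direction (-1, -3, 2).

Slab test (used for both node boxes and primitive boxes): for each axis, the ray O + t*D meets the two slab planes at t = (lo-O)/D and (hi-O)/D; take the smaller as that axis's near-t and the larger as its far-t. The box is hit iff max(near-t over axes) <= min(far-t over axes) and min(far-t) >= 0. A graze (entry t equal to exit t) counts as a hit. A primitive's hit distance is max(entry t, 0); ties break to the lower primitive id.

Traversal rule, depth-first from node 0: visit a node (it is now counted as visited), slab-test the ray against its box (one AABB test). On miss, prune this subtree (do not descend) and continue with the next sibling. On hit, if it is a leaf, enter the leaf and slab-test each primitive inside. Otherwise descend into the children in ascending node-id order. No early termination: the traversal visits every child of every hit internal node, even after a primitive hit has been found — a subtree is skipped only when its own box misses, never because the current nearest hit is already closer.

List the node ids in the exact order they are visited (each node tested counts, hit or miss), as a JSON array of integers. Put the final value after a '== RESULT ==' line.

Trace the traversal:
N0 x:[-16,26] y:[18,29] z:[16,34] -> hit [18,26], descend [2, 6, 8, 12]
  N2 x:[-16,-7] y:[64/3,26] z:[35/2,47/2] -> miss, prune
  N6 x:[14,26] y:[64/3,86/3] z:[18,53/2] -> hit [64/3,26], descend [1, 3, 10]
    N1 x:[14,15] y:[73/3,77/3] z:[18,37/2] -> miss, prune
    N3 x:[18,26] y:[79/3,86/3] z:[39/2,26] -> miss, prune
    N10 x:[16,22] y:[64/3,74/3] z:[21,53/2] -> hit [64/3,22] leaf, test {P1@t=64/3, P3(miss)}
  N8 x:[-6,8] y:[18,71/3] z:[16,23] -> miss, prune
  N12 x:[3,15] y:[19,29] z:[22,34] -> miss, prune

Visited [0, 2, 6, 1, 3, 10, 8, 12]. Tests: 8 box, 1 leaf. Nearest: P1.

== RESULT ==
[0, 2, 6, 1, 3, 10, 8, 12]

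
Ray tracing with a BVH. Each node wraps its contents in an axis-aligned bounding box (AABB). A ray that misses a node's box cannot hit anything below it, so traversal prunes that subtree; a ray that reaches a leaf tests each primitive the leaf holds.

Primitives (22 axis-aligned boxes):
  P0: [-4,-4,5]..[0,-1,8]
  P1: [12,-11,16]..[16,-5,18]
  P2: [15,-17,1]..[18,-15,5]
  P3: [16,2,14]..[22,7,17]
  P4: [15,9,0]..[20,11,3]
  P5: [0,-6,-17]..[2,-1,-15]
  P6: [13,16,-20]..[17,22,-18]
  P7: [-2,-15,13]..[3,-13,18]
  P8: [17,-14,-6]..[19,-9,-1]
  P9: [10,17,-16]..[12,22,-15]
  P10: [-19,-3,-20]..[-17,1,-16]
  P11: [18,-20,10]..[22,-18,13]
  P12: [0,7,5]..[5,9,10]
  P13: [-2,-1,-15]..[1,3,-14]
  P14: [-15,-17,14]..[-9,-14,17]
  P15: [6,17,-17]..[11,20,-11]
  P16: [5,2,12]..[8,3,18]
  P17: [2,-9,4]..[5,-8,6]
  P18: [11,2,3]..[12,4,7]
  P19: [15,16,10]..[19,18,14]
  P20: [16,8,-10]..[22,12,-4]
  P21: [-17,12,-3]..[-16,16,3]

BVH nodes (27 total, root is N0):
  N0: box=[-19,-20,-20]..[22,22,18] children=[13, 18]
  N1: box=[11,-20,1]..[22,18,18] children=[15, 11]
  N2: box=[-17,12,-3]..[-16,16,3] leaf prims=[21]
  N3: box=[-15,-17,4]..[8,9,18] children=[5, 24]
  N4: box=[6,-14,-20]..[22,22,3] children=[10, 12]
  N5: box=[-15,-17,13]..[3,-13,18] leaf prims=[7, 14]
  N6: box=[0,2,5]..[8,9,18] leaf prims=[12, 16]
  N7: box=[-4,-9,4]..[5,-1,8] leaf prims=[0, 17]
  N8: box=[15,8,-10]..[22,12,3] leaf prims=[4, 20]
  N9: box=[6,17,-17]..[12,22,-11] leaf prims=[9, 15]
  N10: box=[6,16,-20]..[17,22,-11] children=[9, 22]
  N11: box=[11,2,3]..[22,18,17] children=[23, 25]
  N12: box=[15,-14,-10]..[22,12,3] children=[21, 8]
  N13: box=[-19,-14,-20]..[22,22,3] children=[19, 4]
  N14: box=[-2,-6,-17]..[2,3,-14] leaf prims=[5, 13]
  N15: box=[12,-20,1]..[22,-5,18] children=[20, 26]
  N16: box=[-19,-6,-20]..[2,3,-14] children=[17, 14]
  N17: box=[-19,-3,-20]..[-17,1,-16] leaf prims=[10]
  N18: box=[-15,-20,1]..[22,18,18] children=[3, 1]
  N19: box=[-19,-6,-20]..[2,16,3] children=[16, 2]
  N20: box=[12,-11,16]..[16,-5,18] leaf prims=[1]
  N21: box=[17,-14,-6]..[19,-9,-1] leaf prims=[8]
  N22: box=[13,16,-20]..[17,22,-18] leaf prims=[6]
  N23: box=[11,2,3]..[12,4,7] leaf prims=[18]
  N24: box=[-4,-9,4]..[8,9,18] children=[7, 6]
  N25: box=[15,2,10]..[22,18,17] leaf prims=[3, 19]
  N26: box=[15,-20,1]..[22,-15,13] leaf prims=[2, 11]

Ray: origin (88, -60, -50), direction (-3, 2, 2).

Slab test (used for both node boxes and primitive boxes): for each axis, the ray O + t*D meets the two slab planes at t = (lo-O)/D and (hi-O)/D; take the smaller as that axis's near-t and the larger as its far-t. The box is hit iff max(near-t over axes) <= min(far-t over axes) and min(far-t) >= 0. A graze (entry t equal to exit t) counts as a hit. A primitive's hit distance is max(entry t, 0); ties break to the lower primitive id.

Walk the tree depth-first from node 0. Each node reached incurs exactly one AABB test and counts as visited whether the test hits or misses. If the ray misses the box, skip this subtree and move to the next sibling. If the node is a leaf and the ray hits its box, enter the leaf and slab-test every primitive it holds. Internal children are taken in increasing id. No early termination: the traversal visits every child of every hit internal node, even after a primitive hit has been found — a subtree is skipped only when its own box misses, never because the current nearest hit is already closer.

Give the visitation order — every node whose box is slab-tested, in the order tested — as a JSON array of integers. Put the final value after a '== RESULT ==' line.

Trace the traversal:
N0 x:[22,107/3] y:[20,41] z:[15,34] -> hit [22,34], descend [13, 18]
  N13 x:[22,107/3] y:[23,41] z:[15,53/2] -> hit [23,53/2], descend [4, 19]
    N4 x:[22,82/3] y:[23,41] z:[15,53/2] -> hit [23,53/2], descend [10, 12]
      N10 x:[71/3,82/3] y:[38,41] z:[15,39/2] -> miss, prune
      N12 x:[22,73/3] y:[23,36] z:[20,53/2] -> hit [23,73/3], descend [8, 21]
        N8 x:[22,73/3] y:[34,36] z:[20,53/2] -> miss, prune
        N21 x:[23,71/3] y:[23,51/2] z:[22,49/2] -> hit [23,71/3] leaf, test {P8@t=23}
    N19 x:[86/3,107/3] y:[27,38] z:[15,53/2] -> miss, prune
  N18 x:[22,103/3] y:[20,39] z:[51/2,34] -> hit [51/2,34], descend [1, 3]
    N1 x:[22,77/3] y:[20,39] z:[51/2,34] -> hit [51/2,77/3], descend [11, 15]
      N11 x:[22,77/3] y:[31,39] z:[53/2,67/2] -> miss, prune
      N15 x:[22,76/3] y:[20,55/2] z:[51/2,34] -> miss, prune
    N3 x:[80/3,103/3] y:[43/2,69/2] z:[27,34] -> hit [27,34], descend [5, 24]
      N5 x:[85/3,103/3] y:[43/2,47/2] z:[63/2,34] -> miss, prune
      N24 x:[80/3,92/3] y:[51/2,69/2] z:[27,34] -> hit [27,92/3], descend [6, 7]
        N6 x:[80/3,88/3] y:[31,69/2] z:[55/2,34] -> miss, prune
        N7 x:[83/3,92/3] y:[51/2,59/2] z:[27,29] -> hit [83/3,29] leaf, test {P0(miss), P17(miss)}

order=[0, 13, 4, 10, 12, 8, 21, 19, 18, 1, 11, 15, 3, 5, 24, 6, 7]  |boxes|=17  |leaves|=2  hit=P8

== RESULT ==
[0, 13, 4, 10, 12, 8, 21, 19, 18, 1, 11, 15, 3, 5, 24, 6, 7]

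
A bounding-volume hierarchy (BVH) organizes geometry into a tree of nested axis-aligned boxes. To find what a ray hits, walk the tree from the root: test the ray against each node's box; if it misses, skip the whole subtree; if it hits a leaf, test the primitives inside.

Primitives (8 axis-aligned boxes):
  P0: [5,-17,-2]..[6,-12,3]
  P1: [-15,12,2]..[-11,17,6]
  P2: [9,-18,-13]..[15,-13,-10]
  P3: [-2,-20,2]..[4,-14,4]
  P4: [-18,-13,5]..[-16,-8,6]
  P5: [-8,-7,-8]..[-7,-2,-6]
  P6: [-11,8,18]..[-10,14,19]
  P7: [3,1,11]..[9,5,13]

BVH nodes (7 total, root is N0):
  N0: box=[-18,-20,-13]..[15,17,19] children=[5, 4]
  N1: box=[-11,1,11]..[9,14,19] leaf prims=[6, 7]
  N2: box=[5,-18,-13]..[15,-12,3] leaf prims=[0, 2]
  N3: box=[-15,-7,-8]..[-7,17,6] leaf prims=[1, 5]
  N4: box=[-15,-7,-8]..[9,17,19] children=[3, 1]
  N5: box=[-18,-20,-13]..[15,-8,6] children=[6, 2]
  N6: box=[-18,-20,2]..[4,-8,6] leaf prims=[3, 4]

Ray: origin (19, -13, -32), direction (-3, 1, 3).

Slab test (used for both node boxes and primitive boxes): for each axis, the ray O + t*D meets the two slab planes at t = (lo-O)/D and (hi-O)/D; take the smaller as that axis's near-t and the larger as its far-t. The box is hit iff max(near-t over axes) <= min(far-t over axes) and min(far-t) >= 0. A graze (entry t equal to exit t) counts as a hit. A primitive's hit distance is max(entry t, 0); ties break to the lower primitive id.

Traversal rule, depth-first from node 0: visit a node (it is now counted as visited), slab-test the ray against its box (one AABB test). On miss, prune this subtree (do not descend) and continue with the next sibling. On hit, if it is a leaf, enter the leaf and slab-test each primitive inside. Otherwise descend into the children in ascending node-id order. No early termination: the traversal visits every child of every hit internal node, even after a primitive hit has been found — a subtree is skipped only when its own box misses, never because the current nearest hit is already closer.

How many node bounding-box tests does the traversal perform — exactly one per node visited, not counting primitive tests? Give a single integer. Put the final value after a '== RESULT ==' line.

Walk:
N0 x:[4/3,37/3] y:[-7,30] z:[19/3,17] -> hit [19/3,37/3], descend [4, 5]
  N4 x:[10/3,34/3] y:[6,30] z:[8,17] -> hit [8,34/3], descend [1, 3]
    N1 x:[10/3,10] y:[14,27] z:[43/3,17] -> miss, prune
    N3 x:[26/3,34/3] y:[6,30] z:[8,38/3] -> hit [26/3,34/3] leaf, test {P1(miss), P5@t=26/3}
  N5 x:[4/3,37/3] y:[-7,5] z:[19/3,38/3] -> miss, prune

5 AABB tests over nodes [0, 4, 1, 3, 5]; 1 leaf entered; closest P5.

== RESULT ==
5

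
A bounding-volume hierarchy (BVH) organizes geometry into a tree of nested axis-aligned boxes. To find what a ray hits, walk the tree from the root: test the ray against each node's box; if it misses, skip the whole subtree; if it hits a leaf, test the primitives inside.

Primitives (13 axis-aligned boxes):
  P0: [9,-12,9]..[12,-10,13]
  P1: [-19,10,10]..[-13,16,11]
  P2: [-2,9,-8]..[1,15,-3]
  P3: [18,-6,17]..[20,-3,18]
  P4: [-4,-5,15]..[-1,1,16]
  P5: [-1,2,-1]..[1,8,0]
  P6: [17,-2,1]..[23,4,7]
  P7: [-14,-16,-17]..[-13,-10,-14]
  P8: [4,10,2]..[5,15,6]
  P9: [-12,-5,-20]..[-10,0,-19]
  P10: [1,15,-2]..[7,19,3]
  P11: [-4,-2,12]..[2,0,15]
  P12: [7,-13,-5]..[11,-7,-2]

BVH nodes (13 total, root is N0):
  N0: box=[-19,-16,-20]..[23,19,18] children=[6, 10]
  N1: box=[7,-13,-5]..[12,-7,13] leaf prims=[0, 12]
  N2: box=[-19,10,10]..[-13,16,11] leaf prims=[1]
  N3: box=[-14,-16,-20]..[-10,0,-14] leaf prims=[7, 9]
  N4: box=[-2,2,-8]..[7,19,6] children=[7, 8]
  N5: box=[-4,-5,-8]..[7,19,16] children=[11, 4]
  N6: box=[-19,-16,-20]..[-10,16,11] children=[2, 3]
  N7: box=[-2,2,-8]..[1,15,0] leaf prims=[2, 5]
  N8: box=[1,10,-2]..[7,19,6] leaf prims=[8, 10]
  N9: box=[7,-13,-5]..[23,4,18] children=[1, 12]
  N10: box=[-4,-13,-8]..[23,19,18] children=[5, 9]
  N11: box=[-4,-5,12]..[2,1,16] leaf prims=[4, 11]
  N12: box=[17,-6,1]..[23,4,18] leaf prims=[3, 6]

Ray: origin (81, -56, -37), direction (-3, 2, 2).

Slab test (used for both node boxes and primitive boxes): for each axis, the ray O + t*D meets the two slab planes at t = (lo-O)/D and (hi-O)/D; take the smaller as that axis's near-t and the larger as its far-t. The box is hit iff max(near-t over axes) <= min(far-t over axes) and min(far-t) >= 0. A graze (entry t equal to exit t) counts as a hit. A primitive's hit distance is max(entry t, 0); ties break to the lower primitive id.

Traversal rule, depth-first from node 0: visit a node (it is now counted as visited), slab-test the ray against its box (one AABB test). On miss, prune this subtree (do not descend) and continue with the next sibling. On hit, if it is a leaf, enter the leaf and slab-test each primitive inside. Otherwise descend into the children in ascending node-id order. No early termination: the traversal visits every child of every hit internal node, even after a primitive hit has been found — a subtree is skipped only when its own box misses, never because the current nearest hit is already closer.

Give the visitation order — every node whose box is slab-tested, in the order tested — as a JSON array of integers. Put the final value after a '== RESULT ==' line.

Traverse from the root:
N0 x:[58/3,100/3] y:[20,75/2] z:[17/2,55/2] -> hit [20,55/2], descend [6, 10]
  N6 x:[91/3,100/3] y:[20,36] z:[17/2,24] -> miss, prune
  N10 x:[58/3,85/3] y:[43/2,75/2] z:[29/2,55/2] -> hit [43/2,55/2], descend [5, 9]
    N5 x:[74/3,85/3] y:[51/2,75/2] z:[29/2,53/2] -> hit [51/2,53/2], descend [4, 11]
      N4 x:[74/3,83/3] y:[29,75/2] z:[29/2,43/2] -> miss, prune
      N11 x:[79/3,85/3] y:[51/2,57/2] z:[49/2,53/2] -> hit [79/3,53/2] leaf, test {P4(miss), P11(miss)}
    N9 x:[58/3,74/3] y:[43/2,30] z:[16,55/2] -> hit [43/2,74/3], descend [1, 12]
      N1 x:[23,74/3] y:[43/2,49/2] z:[16,25] -> hit [23,49/2] leaf, test {P0@t=23, P12(miss)}
      N12 x:[58/3,64/3] y:[25,30] z:[19,55/2] -> miss, prune

9 AABB tests over nodes [0, 6, 10, 5, 4, 11, 9, 1, 12]; 2 leaves entered; closest P0.

== RESULT ==
[0, 6, 10, 5, 4, 11, 9, 1, 12]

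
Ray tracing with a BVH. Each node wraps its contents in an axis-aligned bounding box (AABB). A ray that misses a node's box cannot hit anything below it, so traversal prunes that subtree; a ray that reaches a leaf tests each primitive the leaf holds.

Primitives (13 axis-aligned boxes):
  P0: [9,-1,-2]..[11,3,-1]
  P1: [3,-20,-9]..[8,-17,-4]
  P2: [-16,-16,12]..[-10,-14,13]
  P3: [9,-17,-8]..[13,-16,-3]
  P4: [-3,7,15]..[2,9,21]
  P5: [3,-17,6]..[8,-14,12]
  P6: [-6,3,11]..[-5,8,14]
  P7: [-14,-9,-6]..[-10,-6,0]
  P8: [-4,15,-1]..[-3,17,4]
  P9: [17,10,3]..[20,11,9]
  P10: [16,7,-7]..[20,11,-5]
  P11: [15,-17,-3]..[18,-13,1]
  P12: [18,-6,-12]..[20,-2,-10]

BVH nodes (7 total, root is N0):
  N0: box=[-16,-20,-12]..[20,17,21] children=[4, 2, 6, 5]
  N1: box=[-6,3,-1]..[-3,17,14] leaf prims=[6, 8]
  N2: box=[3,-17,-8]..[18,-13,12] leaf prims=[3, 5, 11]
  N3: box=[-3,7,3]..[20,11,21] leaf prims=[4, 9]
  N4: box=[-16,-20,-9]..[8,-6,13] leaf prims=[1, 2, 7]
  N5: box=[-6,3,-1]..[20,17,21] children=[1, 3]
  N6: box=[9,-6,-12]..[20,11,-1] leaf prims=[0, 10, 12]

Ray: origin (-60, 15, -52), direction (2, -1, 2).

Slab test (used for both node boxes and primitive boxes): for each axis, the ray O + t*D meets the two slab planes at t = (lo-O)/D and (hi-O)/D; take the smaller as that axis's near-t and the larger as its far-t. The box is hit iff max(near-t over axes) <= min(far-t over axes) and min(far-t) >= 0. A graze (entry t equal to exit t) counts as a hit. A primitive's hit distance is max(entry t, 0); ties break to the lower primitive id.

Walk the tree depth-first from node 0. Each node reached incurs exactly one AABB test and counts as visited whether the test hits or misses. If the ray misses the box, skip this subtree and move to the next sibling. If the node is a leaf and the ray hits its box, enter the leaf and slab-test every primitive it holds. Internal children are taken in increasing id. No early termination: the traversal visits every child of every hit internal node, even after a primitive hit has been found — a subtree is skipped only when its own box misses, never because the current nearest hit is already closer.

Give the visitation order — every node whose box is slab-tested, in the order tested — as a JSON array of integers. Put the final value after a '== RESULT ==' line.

Traverse from the root:
N0 x:[22,40] y:[-2,35] z:[20,73/2] -> hit [22,35], descend [2, 4, 5, 6]
  N2 x:[63/2,39] y:[28,32] z:[22,32] -> hit [63/2,32] leaf, test {P3(miss), P5@t=63/2, P11(miss)}
  N4 x:[22,34] y:[21,35] z:[43/2,65/2] -> hit [22,65/2] leaf, test {P1(miss), P2(miss), P7@t=23}
  N5 x:[27,40] y:[-2,12] z:[51/2,73/2] -> miss, prune
  N6 x:[69/2,40] y:[4,21] z:[20,51/2] -> miss, prune

Summary -> nodes [0, 2, 4, 5, 6]; box-tests=5; leaf-entries=2; first=P7

== RESULT ==
[0, 2, 4, 5, 6]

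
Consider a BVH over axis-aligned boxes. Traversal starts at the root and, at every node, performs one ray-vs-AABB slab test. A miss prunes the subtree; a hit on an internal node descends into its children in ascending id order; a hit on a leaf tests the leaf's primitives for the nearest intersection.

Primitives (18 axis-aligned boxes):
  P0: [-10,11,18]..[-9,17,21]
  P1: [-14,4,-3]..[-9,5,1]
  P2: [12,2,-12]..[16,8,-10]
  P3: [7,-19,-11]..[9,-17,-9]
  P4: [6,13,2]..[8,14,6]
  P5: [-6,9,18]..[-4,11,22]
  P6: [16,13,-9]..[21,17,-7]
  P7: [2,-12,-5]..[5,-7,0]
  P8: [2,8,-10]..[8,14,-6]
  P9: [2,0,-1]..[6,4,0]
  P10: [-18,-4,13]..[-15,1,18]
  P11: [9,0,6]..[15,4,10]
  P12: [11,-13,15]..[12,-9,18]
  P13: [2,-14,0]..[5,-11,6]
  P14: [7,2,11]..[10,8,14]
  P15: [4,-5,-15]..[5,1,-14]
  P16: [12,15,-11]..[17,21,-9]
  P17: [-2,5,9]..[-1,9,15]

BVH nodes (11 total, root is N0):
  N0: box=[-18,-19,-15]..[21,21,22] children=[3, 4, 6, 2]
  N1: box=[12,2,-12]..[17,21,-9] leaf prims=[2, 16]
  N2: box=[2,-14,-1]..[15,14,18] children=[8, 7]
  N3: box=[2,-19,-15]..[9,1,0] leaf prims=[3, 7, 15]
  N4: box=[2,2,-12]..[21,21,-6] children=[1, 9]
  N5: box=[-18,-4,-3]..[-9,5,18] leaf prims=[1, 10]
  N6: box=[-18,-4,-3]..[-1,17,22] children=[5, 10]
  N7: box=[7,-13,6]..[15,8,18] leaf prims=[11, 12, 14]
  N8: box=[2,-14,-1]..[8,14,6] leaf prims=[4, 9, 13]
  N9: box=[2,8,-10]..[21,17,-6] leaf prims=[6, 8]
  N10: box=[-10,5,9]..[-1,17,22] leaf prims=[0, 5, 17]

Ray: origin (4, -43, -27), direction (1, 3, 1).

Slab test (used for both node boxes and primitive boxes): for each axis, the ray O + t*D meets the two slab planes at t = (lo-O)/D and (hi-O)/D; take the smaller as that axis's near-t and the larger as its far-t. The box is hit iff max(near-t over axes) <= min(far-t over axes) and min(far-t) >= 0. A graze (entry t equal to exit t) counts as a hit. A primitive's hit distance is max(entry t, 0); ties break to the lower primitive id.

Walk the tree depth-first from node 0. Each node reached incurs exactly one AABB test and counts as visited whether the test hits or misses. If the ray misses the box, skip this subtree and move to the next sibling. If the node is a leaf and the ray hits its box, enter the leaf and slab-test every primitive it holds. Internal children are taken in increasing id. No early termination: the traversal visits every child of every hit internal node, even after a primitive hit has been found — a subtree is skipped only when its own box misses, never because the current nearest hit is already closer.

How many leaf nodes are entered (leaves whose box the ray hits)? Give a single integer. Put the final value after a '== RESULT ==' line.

Trace the traversal:
N0 x:[-22,17] y:[8,64/3] z:[12,49] -> hit [12,17], descend [2, 3, 4, 6]
  N2 x:[-2,11] y:[29/3,19] z:[26,45] -> miss, prune
  N3 x:[-2,5] y:[8,44/3] z:[12,27] -> miss, prune
  N4 x:[-2,17] y:[15,64/3] z:[15,21] -> hit [15,17], descend [1, 9]
    N1 x:[8,13] y:[15,64/3] z:[15,18] -> miss, prune
    N9 x:[-2,17] y:[17,20] z:[17,21] -> hit [17,17] leaf, test {P6(miss), P8(miss)}
  N6 x:[-22,-5] y:[13,20] z:[24,49] -> miss, prune

Summary -> nodes [0, 2, 3, 4, 1, 9, 6]; box-tests=7; leaf-entries=1; first=miss

== RESULT ==
1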